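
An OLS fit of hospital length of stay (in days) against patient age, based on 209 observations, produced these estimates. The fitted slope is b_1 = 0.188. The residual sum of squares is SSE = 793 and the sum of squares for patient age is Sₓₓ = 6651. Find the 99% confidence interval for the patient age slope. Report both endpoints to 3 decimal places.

MSE = SSE/(n − 2) = 793/207 = 3.83092.
SE(b_1) = √(MSE/Sₓₓ) = √(3.83092/6651) = 0.0239998.
df = n − 2 = 207.
t* = t_{0.005, 207} = 2.599788.
Margin = t* × SE = 2.599788 × 0.0239998 = 0.06239.
CI: 0.188 ± 0.06239 → (0.126, 0.250).
With 99% confidence, each one-unit increase in patient age is associated with a change of between 0.126 and 0.250 days in hospital length of stay.

(0.126, 0.250)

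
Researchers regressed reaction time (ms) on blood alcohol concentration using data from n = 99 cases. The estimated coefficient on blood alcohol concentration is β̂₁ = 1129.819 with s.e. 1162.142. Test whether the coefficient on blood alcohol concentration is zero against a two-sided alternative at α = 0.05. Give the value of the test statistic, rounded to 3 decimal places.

t = 0.972

H₀: β₁ = 0 vs H₁: β₁ ≠ 0.
t = (β̂₁ − β₁⁰)/SE = 1129.819 / 1162.142 = 0.972.
df = n − 2 = 99 − 2 = 97.
Two-sided p ≈ 0.3334, which is ≥ 0.05, so fail to reject H₀.
The data do not give significant evidence of an association between blood alcohol concentration and reaction time.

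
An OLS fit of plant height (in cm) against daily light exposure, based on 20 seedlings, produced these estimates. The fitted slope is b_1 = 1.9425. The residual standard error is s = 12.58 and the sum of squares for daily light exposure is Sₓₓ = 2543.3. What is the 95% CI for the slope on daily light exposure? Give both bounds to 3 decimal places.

SE(b_1) = s/√Sₓₓ = 12.58/√2543.3 = 0.249449.
df = n − 2 = 18.
t* = t_{0.025, 18} = 2.100922.
Margin = t* × SE = 2.100922 × 0.249449 = 0.52407.
CI: 1.9425 ± 0.52407 → (1.418, 2.467).
With 95% confidence, each one-unit increase in daily light exposure is associated with a change of between 1.418 and 2.467 cm in plant height.

(1.418, 2.467)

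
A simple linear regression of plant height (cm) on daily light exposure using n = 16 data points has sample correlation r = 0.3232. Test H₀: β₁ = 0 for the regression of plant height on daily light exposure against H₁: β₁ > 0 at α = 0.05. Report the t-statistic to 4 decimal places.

t = r·√(n − 2)/√(1 − r²) = 0.3232·√14/√0.895542 = 1.2779.
df = n − 2 = 14.
One-sided p ≈ 0.1110, which is ≥ 0.05, so fail to reject H₀.
The data do not give significant evidence of a linear association between daily light exposure and plant height.

t = 1.2779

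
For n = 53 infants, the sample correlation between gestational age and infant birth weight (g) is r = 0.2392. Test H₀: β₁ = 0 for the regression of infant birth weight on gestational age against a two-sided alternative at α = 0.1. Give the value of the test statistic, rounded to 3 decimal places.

t = 1.759

t = r·√(n − 2)/√(1 − r²) = 0.2392·√51/√0.942783 = 1.759.
df = n − 2 = 51.
Two-sided p ≈ 0.0845, which is < 0.1, so reject H₀.
There is evidence of a linear association between gestational age and infant birth weight.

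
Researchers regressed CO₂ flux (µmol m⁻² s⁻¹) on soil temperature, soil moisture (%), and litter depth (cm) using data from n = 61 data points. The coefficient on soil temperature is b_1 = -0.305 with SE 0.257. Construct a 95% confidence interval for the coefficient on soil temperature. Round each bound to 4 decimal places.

df = n − k − 1 = 61 − 3 − 1 = 57.
t* = t_{0.025, 57} = 2.002465.
Margin = t* × SE = 2.002465 × 0.257 = 0.514634.
CI: -0.305 ± 0.514634 → (-0.8196, 0.2096).
With 95% confidence, each one-unit increase in soil temperature is associated with a change of between -0.8196 and 0.2096 µmol m⁻² s⁻¹ in CO₂ flux, holding the other predictors fixed.

(-0.8196, 0.2096)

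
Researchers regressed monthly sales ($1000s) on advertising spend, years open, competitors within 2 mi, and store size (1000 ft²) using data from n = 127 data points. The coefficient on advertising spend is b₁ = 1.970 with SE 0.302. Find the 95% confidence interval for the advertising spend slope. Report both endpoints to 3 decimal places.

df = n − k − 1 = 127 − 4 − 1 = 122.
t* = t_{0.025, 122} = 1.9796.
Margin = t* × SE = 1.9796 × 0.302 = 0.59784.
CI: 1.970 ± 0.59784 → (1.372, 2.568).
With 95% confidence, each one-unit increase in advertising spend is associated with a change of between 1.372 and 2.568 $1000s in monthly sales, holding the other predictors fixed.

(1.372, 2.568)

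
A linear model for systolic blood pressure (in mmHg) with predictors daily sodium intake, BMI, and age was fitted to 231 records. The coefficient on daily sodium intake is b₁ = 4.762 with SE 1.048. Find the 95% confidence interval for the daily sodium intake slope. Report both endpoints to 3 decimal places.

df = n − k − 1 = 231 − 3 − 1 = 227.
t* = t_{0.025, 227} = 1.97047.
Margin = t* × SE = 1.97047 × 1.048 = 2.06505.
CI: 4.762 ± 2.06505 → (2.697, 6.827).
With 95% confidence, each one-unit increase in daily sodium intake is associated with a change of between 2.697 and 6.827 mmHg in systolic blood pressure, holding the other predictors fixed.

(2.697, 6.827)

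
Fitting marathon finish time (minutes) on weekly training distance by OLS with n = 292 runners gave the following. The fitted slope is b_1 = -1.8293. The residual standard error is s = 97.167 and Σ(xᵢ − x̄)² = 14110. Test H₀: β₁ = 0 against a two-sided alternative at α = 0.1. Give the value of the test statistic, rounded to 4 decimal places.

t = -2.2363

SE(b_1) = s/√Sₓₓ = 97.167/√14110 = 0.818004.
t = -1.8293 / 0.818004 = -2.2363.
df = n − 2 = 290.
Two-sided p ≈ 0.0261, which is < 0.1, so reject H₀.
There is evidence that weekly training distance is associated with marathon finish time.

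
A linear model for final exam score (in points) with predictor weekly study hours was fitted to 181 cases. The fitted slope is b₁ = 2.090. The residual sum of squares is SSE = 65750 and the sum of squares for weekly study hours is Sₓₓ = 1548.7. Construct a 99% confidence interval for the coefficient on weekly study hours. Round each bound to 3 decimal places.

MSE = SSE/(n − 2) = 65750/179 = 367.318.
SE(b₁) = √(MSE/Sₓₓ) = √(367.318/1548.7) = 0.48701.
df = n − 2 = 179.
t* = t_{0.005, 179} = 2.603574.
Margin = t* × SE = 2.603574 × 0.48701 = 1.26797.
CI: 2.090 ± 1.26797 → (0.822, 3.358).
With 99% confidence, each one-unit increase in weekly study hours is associated with a change of between 0.822 and 3.358 points in final exam score.

(0.822, 3.358)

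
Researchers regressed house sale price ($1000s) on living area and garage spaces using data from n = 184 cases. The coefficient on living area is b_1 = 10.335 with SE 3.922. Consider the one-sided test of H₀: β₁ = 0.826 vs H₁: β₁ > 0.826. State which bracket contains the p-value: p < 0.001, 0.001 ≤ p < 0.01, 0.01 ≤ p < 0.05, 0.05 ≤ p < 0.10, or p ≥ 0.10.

t = (10.335 − 0.826) / 3.922 = 2.425.
df = n − k − 1 = 184 − 2 − 1 = 181.
One-sided p = P(T_{181} > t) ≈ 0.0082.
So 0.001 ≤ p < 0.01.

0.001 ≤ p < 0.01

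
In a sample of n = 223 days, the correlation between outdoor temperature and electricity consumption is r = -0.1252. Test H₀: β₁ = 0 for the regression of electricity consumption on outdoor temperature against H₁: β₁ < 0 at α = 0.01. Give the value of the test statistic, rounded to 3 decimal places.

t = -1.876

t = r·√(n − 2)/√(1 − r²) = -0.1252·√221/√0.984325 = -1.876.
df = n − 2 = 221.
One-sided p ≈ 0.0310, which is ≥ 0.01, so fail to reject H₀.
The data do not give significant evidence of a linear association between outdoor temperature and electricity consumption.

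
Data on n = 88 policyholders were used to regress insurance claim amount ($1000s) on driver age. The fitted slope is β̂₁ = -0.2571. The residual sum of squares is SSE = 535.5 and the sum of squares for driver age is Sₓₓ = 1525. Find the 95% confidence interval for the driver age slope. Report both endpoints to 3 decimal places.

(-0.384, -0.130)

MSE = SSE/(n − 2) = 535.5/86 = 6.22674.
SE(β̂₁) = √(MSE/Sₓₓ) = √(6.22674/1525) = 0.0638992.
df = n − 2 = 86.
t* = t_{0.025, 86} = 1.987934.
Margin = t* × SE = 1.987934 × 0.0638992 = 0.12703.
CI: -0.2571 ± 0.12703 → (-0.384, -0.130).
With 95% confidence, each one-unit increase in driver age is associated with a change of between -0.384 and -0.130 $1000s in insurance claim amount.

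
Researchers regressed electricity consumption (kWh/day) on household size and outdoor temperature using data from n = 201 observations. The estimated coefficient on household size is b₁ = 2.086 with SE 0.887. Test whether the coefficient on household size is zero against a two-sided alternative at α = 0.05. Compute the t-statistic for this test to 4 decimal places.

t = 2.3517

H₀: β₁ = 0 vs H₁: β₁ ≠ 0.
t = (b₁ − β₁⁰)/SE = 2.086 / 0.887 = 2.3517.
df = n − k − 1 = 201 − 2 − 1 = 198.
Two-sided p ≈ 0.0197, which is < 0.05, so reject H₀.
There is evidence that household size is associated with electricity consumption, holding the other predictors fixed.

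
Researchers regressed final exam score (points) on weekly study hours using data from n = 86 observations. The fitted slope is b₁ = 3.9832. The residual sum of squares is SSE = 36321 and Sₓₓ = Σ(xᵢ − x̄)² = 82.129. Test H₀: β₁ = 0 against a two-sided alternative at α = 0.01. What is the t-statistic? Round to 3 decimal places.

MSE = SSE/(n − 2) = 36321/84 = 432.393.
SE(b₁) = √(MSE/Sₓₓ) = √(432.393/82.129) = 2.29452.
t = 3.9832 / 2.29452 = 1.736.
df = n − 2 = 84.
Two-sided p ≈ 0.0862, which is ≥ 0.01, so fail to reject H₀.
The data do not give significant evidence of an association between weekly study hours and final exam score.

t = 1.736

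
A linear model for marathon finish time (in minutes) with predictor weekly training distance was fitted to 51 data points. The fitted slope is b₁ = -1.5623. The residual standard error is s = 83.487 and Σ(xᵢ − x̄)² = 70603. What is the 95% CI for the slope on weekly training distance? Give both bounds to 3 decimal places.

SE(b₁) = s/√Sₓₓ = 83.487/√70603 = 0.314201.
df = n − 2 = 49.
t* = t_{0.025, 49} = 2.009575.
Margin = t* × SE = 2.009575 × 0.314201 = 0.63141.
CI: -1.5623 ± 0.63141 → (-2.194, -0.931).
With 95% confidence, each one-unit increase in weekly training distance is associated with a change of between -2.194 and -0.931 minutes in marathon finish time.

(-2.194, -0.931)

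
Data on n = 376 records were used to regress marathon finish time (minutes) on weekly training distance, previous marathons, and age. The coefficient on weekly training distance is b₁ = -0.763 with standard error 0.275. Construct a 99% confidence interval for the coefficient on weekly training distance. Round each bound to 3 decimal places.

df = n − k − 1 = 376 − 3 − 1 = 372.
t* = t_{0.005, 372} = 2.58911.
Margin = t* × SE = 2.58911 × 0.275 = 0.71201.
CI: -0.763 ± 0.71201 → (-1.475, -0.051).
With 99% confidence, each one-unit increase in weekly training distance is associated with a change of between -1.475 and -0.051 minutes in marathon finish time, holding the other predictors fixed.

(-1.475, -0.051)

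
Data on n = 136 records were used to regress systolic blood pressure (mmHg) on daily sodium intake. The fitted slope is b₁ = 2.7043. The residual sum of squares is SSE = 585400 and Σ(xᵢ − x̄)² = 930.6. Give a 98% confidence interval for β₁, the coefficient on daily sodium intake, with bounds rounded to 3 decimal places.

(-2.397, 7.806)

MSE = SSE/(n − 2) = 585400/134 = 4368.66.
SE(b₁) = √(MSE/Sₓₓ) = √(4368.66/930.6) = 2.16667.
df = n − 2 = 134.
t* = t_{0.01, 134} = 2.354498.
Margin = t* × SE = 2.354498 × 2.16667 = 5.10142.
CI: 2.7043 ± 5.10142 → (-2.397, 7.806).
With 98% confidence, each one-unit increase in daily sodium intake is associated with a change of between -2.397 and 7.806 mmHg in systolic blood pressure.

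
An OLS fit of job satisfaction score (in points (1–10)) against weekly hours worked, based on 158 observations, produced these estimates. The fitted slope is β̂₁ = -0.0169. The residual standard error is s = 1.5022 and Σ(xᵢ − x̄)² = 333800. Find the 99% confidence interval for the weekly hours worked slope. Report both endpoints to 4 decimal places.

(-0.0237, -0.0101)

SE(β̂₁) = s/√Sₓₓ = 1.5022/√333800 = 0.00260007.
df = n − 2 = 156.
t* = t_{0.005, 156} = 2.607712.
Margin = t* × SE = 2.607712 × 0.00260007 = 0.006780.
CI: -0.0169 ± 0.006780 → (-0.0237, -0.0101).
With 99% confidence, each one-unit increase in weekly hours worked is associated with a change of between -0.0237 and -0.0101 points (1–10) in job satisfaction score.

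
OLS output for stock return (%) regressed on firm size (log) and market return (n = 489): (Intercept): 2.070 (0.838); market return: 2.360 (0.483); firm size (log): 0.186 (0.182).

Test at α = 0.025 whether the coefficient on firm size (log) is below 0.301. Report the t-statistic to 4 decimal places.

t = -0.6319

Read off: b = 0.186, SE = 0.182 for firm size (log).
H₀: β₁ = 0.301 vs H₁: β₁ < 0.301.
t = (0.186 − 0.301) / 0.182 = -0.6319.
df = n − k − 1 = 489 − 2 − 1 = 486.
One-sided p ≈ 0.2639, which is ≥ 0.025, so fail to reject H₀.
The data do not give significant evidence that the true slope on firm size (log) is below 0.301 % per unit, holding the other predictors fixed.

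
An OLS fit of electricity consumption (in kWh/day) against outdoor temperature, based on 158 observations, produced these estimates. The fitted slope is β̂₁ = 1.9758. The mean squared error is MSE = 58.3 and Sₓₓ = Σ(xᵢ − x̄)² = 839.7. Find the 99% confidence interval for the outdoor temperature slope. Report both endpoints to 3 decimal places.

(1.289, 2.663)

SE(β̂₁) = √(MSE/Sₓₓ) = √(58.3/839.7) = 0.263495.
df = n − 2 = 156.
t* = t_{0.005, 156} = 2.607712.
Margin = t* × SE = 2.607712 × 0.263495 = 0.68712.
CI: 1.9758 ± 0.68712 → (1.289, 2.663).
With 99% confidence, each one-unit increase in outdoor temperature is associated with a change of between 1.289 and 2.663 kWh/day in electricity consumption.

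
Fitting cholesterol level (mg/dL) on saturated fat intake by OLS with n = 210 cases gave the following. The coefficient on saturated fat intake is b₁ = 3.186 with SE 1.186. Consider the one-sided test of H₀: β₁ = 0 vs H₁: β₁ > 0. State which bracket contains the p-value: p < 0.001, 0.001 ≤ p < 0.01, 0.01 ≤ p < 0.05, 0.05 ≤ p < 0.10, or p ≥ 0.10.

t = 3.186 / 1.186 = 2.686.
df = n − 2 = 210 − 2 = 208.
One-sided p = P(T_{208} > t) ≈ 0.0039.
So 0.001 ≤ p < 0.01.

0.001 ≤ p < 0.01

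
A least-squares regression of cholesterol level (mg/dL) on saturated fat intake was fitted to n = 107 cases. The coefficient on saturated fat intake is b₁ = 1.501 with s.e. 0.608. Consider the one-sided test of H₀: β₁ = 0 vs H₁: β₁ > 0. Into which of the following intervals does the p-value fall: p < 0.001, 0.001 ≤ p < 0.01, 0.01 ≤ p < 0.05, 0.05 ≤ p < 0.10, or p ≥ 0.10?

0.001 ≤ p < 0.01

t = 1.501 / 0.608 = 2.469.
df = n − 2 = 107 − 2 = 105.
One-sided p = P(T_{105} > t) ≈ 0.0076.
So 0.001 ≤ p < 0.01.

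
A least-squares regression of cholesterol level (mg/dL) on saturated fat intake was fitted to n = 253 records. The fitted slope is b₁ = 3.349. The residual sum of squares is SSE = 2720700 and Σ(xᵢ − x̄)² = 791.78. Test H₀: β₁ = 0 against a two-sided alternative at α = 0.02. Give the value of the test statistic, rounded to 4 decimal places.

MSE = SSE/(n − 2) = 2720700/251 = 10839.4.
SE(b₁) = √(MSE/Sₓₓ) = √(10839.4/791.78) = 3.7.
t = 3.349 / 3.7 = 0.9051.
df = n − 2 = 251.
Two-sided p ≈ 0.3663, which is ≥ 0.02, so fail to reject H₀.
The data do not give significant evidence of an association between saturated fat intake and cholesterol level.

t = 0.9051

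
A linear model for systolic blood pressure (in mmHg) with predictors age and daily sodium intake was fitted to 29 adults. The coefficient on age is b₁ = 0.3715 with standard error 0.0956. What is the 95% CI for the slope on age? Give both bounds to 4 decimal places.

(0.1750, 0.5680)

df = n − k − 1 = 29 − 2 − 1 = 26.
t* = t_{0.025, 26} = 2.055529.
Margin = t* × SE = 2.055529 × 0.0956 = 0.196509.
CI: 0.3715 ± 0.196509 → (0.1750, 0.5680).
With 95% confidence, each one-unit increase in age is associated with a change of between 0.1750 and 0.5680 mmHg in systolic blood pressure, holding the other predictors fixed.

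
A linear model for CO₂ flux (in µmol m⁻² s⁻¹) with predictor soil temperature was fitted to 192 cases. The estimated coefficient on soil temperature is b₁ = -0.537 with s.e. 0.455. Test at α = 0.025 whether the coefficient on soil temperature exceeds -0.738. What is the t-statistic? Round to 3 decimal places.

H₀: β₁ = -0.738 vs H₁: β₁ > -0.738.
t = (b₁ − β₁⁰)/SE = (-0.537 − (-0.738)) / 0.455 = 0.442.
df = n − 2 = 192 − 2 = 190.
One-sided p ≈ 0.3296, which is ≥ 0.025, so fail to reject H₀.
The data do not give significant evidence that the true slope on soil temperature exceeds -0.738 µmol m⁻² s⁻¹ per unit.

t = 0.442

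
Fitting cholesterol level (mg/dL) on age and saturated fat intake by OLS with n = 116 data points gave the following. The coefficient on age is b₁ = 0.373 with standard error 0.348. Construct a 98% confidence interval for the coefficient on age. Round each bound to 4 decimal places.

(-0.4482, 1.1942)

df = n − k − 1 = 116 − 2 − 1 = 113.
t* = t_{0.01, 113} = 2.359801.
Margin = t* × SE = 2.359801 × 0.348 = 0.821211.
CI: 0.373 ± 0.821211 → (-0.4482, 1.1942).
With 98% confidence, each one-unit increase in age is associated with a change of between -0.4482 and 1.1942 mg/dL in cholesterol level, holding the other predictors fixed.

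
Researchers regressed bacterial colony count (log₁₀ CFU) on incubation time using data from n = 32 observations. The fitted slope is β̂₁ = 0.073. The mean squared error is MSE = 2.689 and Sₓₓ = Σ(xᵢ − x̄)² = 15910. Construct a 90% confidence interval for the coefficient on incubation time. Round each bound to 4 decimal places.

SE(β̂₁) = √(MSE/Sₓₓ) = √(2.689/15910) = 0.0130005.
df = n − 2 = 30.
t* = t_{0.05, 30} = 1.697261.
Margin = t* × SE = 1.697261 × 0.0130005 = 0.022065.
CI: 0.073 ± 0.022065 → (0.0509, 0.0951).
With 90% confidence, each one-unit increase in incubation time is associated with a change of between 0.0509 and 0.0951 log₁₀ CFU in bacterial colony count.

(0.0509, 0.0951)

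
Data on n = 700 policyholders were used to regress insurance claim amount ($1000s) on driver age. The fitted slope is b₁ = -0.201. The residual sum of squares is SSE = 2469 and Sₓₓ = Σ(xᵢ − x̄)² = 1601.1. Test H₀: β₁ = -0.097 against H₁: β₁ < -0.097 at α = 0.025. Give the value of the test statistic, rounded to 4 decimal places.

MSE = SSE/(n − 2) = 2469/698 = 3.53725.
SE(b₁) = √(MSE/Sₓₓ) = √(3.53725/1601.1) = 0.0470028.
t = (-0.201 − (-0.097)) / 0.0470028 = -2.2126.
df = n − 2 = 698.
One-sided p ≈ 0.0136, which is < 0.025, so reject H₀.
There is evidence that the true slope on driver age is below -0.097 $1000s per unit.

t = -2.2126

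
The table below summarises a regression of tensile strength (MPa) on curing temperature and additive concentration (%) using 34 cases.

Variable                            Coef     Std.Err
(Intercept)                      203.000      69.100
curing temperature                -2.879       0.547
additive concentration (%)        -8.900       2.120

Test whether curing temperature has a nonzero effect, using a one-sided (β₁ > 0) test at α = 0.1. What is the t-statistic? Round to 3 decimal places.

t = -5.263

Read off: b = -2.879, SE = 0.547 for curing temperature.
H₀: β₁ = 0 vs H₁: β₁ > 0.
t = -2.879 / 0.547 = -5.263.
df = n − k − 1 = 34 − 2 − 1 = 31.
One-sided p ≈ 1.0000, which is ≥ 0.1, so fail to reject H₀.
The data do not give significant evidence that the true slope on curing temperature is positive, holding the other predictors fixed.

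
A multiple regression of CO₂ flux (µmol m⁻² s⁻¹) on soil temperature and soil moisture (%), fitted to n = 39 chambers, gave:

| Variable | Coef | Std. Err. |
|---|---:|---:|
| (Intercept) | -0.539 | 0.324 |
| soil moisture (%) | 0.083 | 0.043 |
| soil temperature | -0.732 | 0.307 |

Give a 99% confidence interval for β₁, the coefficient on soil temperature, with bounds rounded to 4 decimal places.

(-1.5669, 0.1029)

Read off: b = -0.732, SE = 0.307 for soil temperature.
df = n − k − 1 = 39 − 2 − 1 = 36.
t* = t_{0.005, 36} = 2.719485.
Margin = t* × SE = 2.719485 × 0.307 = 0.834882.
CI: -0.732 ± 0.834882 → (-1.5669, 0.1029).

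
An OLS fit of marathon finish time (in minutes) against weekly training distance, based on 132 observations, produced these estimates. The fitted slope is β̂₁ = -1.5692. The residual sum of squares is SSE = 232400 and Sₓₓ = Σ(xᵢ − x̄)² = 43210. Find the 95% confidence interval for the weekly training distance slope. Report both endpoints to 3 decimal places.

(-1.972, -1.167)

MSE = SSE/(n − 2) = 232400/130 = 1787.69.
SE(β̂₁) = √(MSE/Sₓₓ) = √(1787.69/43210) = 0.203402.
df = n − 2 = 130.
t* = t_{0.025, 130} = 1.97838.
Margin = t* × SE = 1.97838 × 0.203402 = 0.40241.
CI: -1.5692 ± 0.40241 → (-1.972, -1.167).
With 95% confidence, each one-unit increase in weekly training distance is associated with a change of between -1.972 and -1.167 minutes in marathon finish time.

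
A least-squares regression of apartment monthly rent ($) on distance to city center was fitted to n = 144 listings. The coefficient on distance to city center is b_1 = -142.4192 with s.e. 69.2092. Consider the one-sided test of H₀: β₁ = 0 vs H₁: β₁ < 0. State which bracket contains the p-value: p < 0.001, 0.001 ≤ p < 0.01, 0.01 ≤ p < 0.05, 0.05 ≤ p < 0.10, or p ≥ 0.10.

0.01 ≤ p < 0.05

t = -142.4192 / 69.2092 = -2.058.
df = n − 2 = 144 − 2 = 142.
One-sided p = P(T_{142} < t) ≈ 0.0207.
So 0.01 ≤ p < 0.05.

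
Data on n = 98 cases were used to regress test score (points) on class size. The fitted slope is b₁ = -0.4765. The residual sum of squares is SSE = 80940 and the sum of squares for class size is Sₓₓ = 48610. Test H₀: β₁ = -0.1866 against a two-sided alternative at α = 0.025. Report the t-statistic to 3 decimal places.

t = -2.201

MSE = SSE/(n − 2) = 80940/96 = 843.125.
SE(b₁) = √(MSE/Sₓₓ) = √(843.125/48610) = 0.131699.
t = (-0.4765 − (-0.1866)) / 0.131699 = -2.201.
df = n − 2 = 96.
Two-sided p ≈ 0.0301, which is ≥ 0.025, so fail to reject H₀.
The data are consistent with a true slope of -0.1866 points per unit of class size.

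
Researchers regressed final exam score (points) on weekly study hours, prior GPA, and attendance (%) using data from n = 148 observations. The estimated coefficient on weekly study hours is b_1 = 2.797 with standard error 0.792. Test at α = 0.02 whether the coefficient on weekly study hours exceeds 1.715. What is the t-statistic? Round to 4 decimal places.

H₀: β₁ = 1.715 vs H₁: β₁ > 1.715.
t = (b_1 − β₁⁰)/SE = (2.797 − 1.715) / 0.792 = 1.3662.
df = n − k − 1 = 148 − 3 − 1 = 144.
One-sided p ≈ 0.0870, which is ≥ 0.02, so fail to reject H₀.
The data do not give significant evidence that the true slope on weekly study hours exceeds 1.715 points per unit, holding the other predictors fixed.

t = 1.3662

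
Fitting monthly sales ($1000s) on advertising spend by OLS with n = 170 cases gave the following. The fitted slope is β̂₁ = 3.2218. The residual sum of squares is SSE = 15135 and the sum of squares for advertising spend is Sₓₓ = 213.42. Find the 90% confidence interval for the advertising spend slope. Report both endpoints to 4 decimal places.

(2.1472, 4.2964)

MSE = SSE/(n − 2) = 15135/168 = 90.0893.
SE(β̂₁) = √(MSE/Sₓₓ) = √(90.0893/213.42) = 0.649709.
df = n − 2 = 168.
t* = t_{0.05, 168} = 1.653974.
Margin = t* × SE = 1.653974 × 0.649709 = 1.074602.
CI: 3.2218 ± 1.074602 → (2.1472, 4.2964).
With 90% confidence, each one-unit increase in advertising spend is associated with a change of between 2.1472 and 4.2964 $1000s in monthly sales.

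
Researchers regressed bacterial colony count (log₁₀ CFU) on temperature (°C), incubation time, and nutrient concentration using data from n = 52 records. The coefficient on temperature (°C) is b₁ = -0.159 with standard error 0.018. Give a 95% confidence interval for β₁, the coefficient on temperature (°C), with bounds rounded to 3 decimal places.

df = n − k − 1 = 52 − 3 − 1 = 48.
t* = t_{0.025, 48} = 2.010635.
Margin = t* × SE = 2.010635 × 0.018 = 0.03619.
CI: -0.159 ± 0.03619 → (-0.195, -0.123).
With 95% confidence, each one-unit increase in temperature (°C) is associated with a change of between -0.195 and -0.123 log₁₀ CFU in bacterial colony count, holding the other predictors fixed.

(-0.195, -0.123)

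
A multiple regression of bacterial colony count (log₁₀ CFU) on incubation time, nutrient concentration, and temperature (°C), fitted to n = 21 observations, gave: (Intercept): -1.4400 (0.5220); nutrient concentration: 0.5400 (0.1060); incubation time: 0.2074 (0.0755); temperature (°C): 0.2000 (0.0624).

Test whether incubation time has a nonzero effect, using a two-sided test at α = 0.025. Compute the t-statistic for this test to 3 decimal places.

Read off: b = 0.2074, SE = 0.0755 for incubation time.
H₀: β₁ = 0 vs H₁: β₁ ≠ 0.
t = 0.2074 / 0.0755 = 2.747.
df = n − k − 1 = 21 − 3 − 1 = 17.
Two-sided p ≈ 0.0138, which is < 0.025, so reject H₀.
There is evidence that incubation time is associated with bacterial colony count, holding the other predictors fixed.

t = 2.747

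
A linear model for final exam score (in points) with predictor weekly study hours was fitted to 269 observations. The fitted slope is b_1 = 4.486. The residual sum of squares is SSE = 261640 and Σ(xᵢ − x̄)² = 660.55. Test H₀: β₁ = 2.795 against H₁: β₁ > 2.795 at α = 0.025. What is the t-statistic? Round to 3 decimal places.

MSE = SSE/(n − 2) = 261640/267 = 979.925.
SE(b_1) = √(MSE/Sₓₓ) = √(979.925/660.55) = 1.21799.
t = (4.486 − 2.795) / 1.21799 = 1.388.
df = n − 2 = 267.
One-sided p ≈ 0.0831, which is ≥ 0.025, so fail to reject H₀.
The data do not give significant evidence that the true slope on weekly study hours exceeds 2.795 points per unit.

t = 1.388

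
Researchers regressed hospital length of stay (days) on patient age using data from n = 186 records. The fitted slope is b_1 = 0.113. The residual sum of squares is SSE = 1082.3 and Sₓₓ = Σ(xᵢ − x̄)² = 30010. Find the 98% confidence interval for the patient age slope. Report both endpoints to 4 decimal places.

(0.0801, 0.1459)

MSE = SSE/(n − 2) = 1082.3/184 = 5.88207.
SE(b_1) = √(MSE/Sₓₓ) = √(5.88207/30010) = 0.0140001.
df = n − 2 = 184.
t* = t_{0.01, 184} = 2.346785.
Margin = t* × SE = 2.346785 × 0.0140001 = 0.032855.
CI: 0.113 ± 0.032855 → (0.0801, 0.1459).
With 98% confidence, each one-unit increase in patient age is associated with a change of between 0.0801 and 0.1459 days in hospital length of stay.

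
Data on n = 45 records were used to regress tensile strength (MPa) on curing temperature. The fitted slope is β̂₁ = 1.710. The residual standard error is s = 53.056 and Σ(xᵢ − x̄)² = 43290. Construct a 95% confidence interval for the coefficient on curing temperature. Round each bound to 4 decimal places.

(1.1957, 2.2243)

SE(β̂₁) = s/√Sₓₓ = 53.056/√43290 = 0.255.
df = n − 2 = 43.
t* = t_{0.025, 43} = 2.016692.
Margin = t* × SE = 2.016692 × 0.255 = 0.514257.
CI: 1.710 ± 0.514257 → (1.1957, 2.2243).
With 95% confidence, each one-unit increase in curing temperature is associated with a change of between 1.1957 and 2.2243 MPa in tensile strength.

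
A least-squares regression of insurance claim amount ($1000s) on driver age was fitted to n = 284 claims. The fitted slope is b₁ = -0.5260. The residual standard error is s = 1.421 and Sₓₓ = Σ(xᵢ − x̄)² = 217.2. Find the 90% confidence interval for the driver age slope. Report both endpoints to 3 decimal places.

(-0.685, -0.367)

SE(b₁) = s/√Sₓₓ = 1.421/√217.2 = 0.0964193.
df = n − 2 = 282.
t* = t_{0.05, 282} = 1.650275.
Margin = t* × SE = 1.650275 × 0.0964193 = 0.15912.
CI: -0.5260 ± 0.15912 → (-0.685, -0.367).
With 90% confidence, each one-unit increase in driver age is associated with a change of between -0.685 and -0.367 $1000s in insurance claim amount.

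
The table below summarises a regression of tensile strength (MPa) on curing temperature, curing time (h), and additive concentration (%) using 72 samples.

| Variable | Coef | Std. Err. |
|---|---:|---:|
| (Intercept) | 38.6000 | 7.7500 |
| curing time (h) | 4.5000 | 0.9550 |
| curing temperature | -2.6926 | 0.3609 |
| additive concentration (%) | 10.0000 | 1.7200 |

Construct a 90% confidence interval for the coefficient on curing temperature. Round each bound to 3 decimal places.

Read off: b = -2.6926, SE = 0.3609 for curing temperature.
df = n − k − 1 = 72 − 3 − 1 = 68.
t* = t_{0.05, 68} = 1.667572.
Margin = t* × SE = 1.667572 × 0.3609 = 0.60183.
CI: -2.6926 ± 0.60183 → (-3.294, -2.091).

(-3.294, -2.091)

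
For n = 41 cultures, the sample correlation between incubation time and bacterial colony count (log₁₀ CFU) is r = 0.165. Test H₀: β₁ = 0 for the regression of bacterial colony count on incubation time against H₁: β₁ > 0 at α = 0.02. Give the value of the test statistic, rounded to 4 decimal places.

t = r·√(n − 2)/√(1 − r²) = 0.165·√39/√0.972775 = 1.0447.
df = n − 2 = 39.
One-sided p ≈ 0.1513, which is ≥ 0.02, so fail to reject H₀.
The data do not give significant evidence of a linear association between incubation time and bacterial colony count.

t = 1.0447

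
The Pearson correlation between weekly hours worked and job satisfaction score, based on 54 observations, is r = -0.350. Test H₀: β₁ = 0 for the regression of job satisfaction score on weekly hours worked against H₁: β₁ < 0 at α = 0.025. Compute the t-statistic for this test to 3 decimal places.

t = -2.694

t = r·√(n − 2)/√(1 − r²) = -0.350·√52/√0.8775 = -2.694.
df = n − 2 = 52.
One-sided p ≈ 0.0047, which is < 0.025, so reject H₀.
There is evidence of a linear association between weekly hours worked and job satisfaction score.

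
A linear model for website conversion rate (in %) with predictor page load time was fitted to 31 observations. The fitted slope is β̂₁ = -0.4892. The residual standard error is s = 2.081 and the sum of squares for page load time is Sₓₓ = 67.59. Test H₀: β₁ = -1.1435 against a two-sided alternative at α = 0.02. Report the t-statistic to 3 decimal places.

t = 2.585

SE(β̂₁) = s/√Sₓₓ = 2.081/√67.59 = 0.253123.
t = (-0.4892 − (-1.1435)) / 0.253123 = 2.585.
df = n − 2 = 29.
Two-sided p ≈ 0.0150, which is < 0.02, so reject H₀.
There is evidence that the true slope on page load time differs from -1.1435 % per unit.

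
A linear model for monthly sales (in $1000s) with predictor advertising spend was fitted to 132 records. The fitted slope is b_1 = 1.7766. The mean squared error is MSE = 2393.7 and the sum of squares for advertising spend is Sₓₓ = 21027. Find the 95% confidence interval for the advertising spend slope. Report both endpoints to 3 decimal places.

(1.109, 2.444)

SE(b_1) = √(MSE/Sₓₓ) = √(2393.7/21027) = 0.337401.
df = n − 2 = 130.
t* = t_{0.025, 130} = 1.97838.
Margin = t* × SE = 1.97838 × 0.337401 = 0.66751.
CI: 1.7766 ± 0.66751 → (1.109, 2.444).
With 95% confidence, each one-unit increase in advertising spend is associated with a change of between 1.109 and 2.444 $1000s in monthly sales.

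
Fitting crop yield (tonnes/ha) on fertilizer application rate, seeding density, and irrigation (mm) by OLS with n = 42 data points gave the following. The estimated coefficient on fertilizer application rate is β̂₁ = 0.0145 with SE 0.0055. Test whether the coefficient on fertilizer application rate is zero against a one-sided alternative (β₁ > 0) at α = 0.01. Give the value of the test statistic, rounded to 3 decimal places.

t = 2.636

H₀: β₁ = 0 vs H₁: β₁ > 0.
t = (β̂₁ − β₁⁰)/SE = 0.0145 / 0.0055 = 2.636.
df = n − k − 1 = 42 − 3 − 1 = 38.
One-sided p ≈ 0.0060, which is < 0.01, so reject H₀.
There is evidence that the true slope on fertilizer application rate is positive, holding the other predictors fixed.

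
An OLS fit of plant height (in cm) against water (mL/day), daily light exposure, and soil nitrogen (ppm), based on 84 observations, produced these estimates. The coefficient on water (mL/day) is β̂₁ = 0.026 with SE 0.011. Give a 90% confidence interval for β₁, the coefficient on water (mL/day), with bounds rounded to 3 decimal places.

(0.008, 0.044)

df = n − k − 1 = 84 − 3 − 1 = 80.
t* = t_{0.05, 80} = 1.664125.
Margin = t* × SE = 1.664125 × 0.011 = 0.01831.
CI: 0.026 ± 0.01831 → (0.008, 0.044).
With 90% confidence, each one-unit increase in water (mL/day) is associated with a change of between 0.008 and 0.044 cm in plant height, holding the other predictors fixed.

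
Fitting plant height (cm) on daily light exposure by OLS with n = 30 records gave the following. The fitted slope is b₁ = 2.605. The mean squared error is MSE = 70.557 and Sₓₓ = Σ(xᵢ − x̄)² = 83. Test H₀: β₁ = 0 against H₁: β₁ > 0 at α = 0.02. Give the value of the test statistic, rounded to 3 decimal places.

SE(b₁) = √(MSE/Sₓₓ) = √(70.557/83) = 0.922.
t = 2.605 / 0.922 = 2.825.
df = n − 2 = 28.
One-sided p ≈ 0.0043, which is < 0.02, so reject H₀.
There is evidence that the true slope on daily light exposure is positive.

t = 2.825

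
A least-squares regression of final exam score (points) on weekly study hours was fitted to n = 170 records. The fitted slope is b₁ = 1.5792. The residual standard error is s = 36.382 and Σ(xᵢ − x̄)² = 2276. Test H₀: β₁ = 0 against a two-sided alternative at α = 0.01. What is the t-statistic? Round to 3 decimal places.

t = 2.071

SE(b₁) = s/√Sₓₓ = 36.382/√2276 = 0.762606.
t = 1.5792 / 0.762606 = 2.071.
df = n − 2 = 168.
Two-sided p ≈ 0.0399, which is ≥ 0.01, so fail to reject H₀.
The data do not give significant evidence of an association between weekly study hours and final exam score.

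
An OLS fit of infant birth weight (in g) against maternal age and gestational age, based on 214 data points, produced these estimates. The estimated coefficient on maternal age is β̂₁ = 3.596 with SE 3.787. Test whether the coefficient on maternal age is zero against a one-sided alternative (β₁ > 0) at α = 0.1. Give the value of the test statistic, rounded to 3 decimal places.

H₀: β₁ = 0 vs H₁: β₁ > 0.
t = (β̂₁ − β₁⁰)/SE = 3.596 / 3.787 = 0.950.
df = n − k − 1 = 214 − 2 − 1 = 211.
One-sided p ≈ 0.1717, which is ≥ 0.1, so fail to reject H₀.
The data do not give significant evidence that the true slope on maternal age is positive, holding the other predictors fixed.

t = 0.950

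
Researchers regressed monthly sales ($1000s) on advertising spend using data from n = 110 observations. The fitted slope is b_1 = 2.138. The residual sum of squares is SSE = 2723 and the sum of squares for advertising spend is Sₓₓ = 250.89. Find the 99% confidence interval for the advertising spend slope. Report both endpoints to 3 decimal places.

(1.307, 2.969)

MSE = SSE/(n − 2) = 2723/108 = 25.213.
SE(b_1) = √(MSE/Sₓₓ) = √(25.213/250.89) = 0.317008.
df = n − 2 = 108.
t* = t_{0.005, 108} = 2.62212.
Margin = t* × SE = 2.62212 × 0.317008 = 0.83123.
CI: 2.138 ± 0.83123 → (1.307, 2.969).
With 99% confidence, each one-unit increase in advertising spend is associated with a change of between 1.307 and 2.969 $1000s in monthly sales.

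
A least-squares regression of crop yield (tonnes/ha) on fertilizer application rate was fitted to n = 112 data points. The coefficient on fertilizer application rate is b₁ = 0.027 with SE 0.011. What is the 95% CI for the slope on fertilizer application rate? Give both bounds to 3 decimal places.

df = n − 2 = 112 − 2 = 110.
t* = t_{0.025, 110} = 1.981765.
Margin = t* × SE = 1.981765 × 0.011 = 0.02180.
CI: 0.027 ± 0.02180 → (0.005, 0.049).
With 95% confidence, each one-unit increase in fertilizer application rate is associated with a change of between 0.005 and 0.049 tonnes/ha in crop yield.

(0.005, 0.049)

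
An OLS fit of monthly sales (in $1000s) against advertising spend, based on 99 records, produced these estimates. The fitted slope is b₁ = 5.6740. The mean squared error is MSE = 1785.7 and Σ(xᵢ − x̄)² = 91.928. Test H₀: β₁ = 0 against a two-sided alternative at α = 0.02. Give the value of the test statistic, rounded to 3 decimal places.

t = 1.287

SE(b₁) = √(MSE/Sₓₓ) = √(1785.7/91.928) = 4.40738.
t = 5.6740 / 4.40738 = 1.287.
df = n − 2 = 97.
Two-sided p ≈ 0.2010, which is ≥ 0.02, so fail to reject H₀.
The data do not give significant evidence of an association between advertising spend and monthly sales.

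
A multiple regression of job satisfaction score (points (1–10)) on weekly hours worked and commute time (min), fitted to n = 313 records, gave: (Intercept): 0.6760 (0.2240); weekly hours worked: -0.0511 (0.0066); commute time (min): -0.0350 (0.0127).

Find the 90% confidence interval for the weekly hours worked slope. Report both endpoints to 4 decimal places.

(-0.0620, -0.0402)

Read off: b = -0.0511, SE = 0.0066 for weekly hours worked.
df = n − k − 1 = 313 − 2 − 1 = 310.
t* = t_{0.05, 310} = 1.649784.
Margin = t* × SE = 1.649784 × 0.0066 = 0.010889.
CI: -0.0511 ± 0.010889 → (-0.0620, -0.0402).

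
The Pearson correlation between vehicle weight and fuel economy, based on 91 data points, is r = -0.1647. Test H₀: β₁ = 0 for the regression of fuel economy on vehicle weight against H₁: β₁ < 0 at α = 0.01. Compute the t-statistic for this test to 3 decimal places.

t = -1.575

t = r·√(n − 2)/√(1 − r²) = -0.1647·√89/√0.972874 = -1.575.
df = n − 2 = 89.
One-sided p ≈ 0.0594, which is ≥ 0.01, so fail to reject H₀.
The data do not give significant evidence of a linear association between vehicle weight and fuel economy.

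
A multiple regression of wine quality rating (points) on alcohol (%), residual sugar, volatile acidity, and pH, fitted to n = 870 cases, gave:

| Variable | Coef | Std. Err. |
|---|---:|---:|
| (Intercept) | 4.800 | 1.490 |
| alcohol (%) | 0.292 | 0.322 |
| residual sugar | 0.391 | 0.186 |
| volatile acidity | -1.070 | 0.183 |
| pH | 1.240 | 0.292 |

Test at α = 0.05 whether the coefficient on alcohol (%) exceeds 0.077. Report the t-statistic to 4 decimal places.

t = 0.6677

Read off: b = 0.292, SE = 0.322 for alcohol (%).
H₀: β₁ = 0.077 vs H₁: β₁ > 0.077.
t = (0.292 − 0.077) / 0.322 = 0.6677.
df = n − k − 1 = 870 − 4 − 1 = 865.
One-sided p ≈ 0.2523, which is ≥ 0.05, so fail to reject H₀.
The data do not give significant evidence that the true slope on alcohol (%) exceeds 0.077 points per unit, holding the other predictors fixed.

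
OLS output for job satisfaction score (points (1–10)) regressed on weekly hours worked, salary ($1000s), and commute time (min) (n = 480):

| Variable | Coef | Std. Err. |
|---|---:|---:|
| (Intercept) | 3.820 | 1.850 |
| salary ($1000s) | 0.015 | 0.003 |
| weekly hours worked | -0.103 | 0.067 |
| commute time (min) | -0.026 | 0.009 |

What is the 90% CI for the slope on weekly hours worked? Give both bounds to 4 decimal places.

(-0.2134, 0.0074)

Read off: b = -0.103, SE = 0.067 for weekly hours worked.
df = n − k − 1 = 480 − 3 − 1 = 476.
t* = t_{0.05, 476} = 1.648061.
Margin = t* × SE = 1.648061 × 0.067 = 0.110420.
CI: -0.103 ± 0.110420 → (-0.2134, 0.0074).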